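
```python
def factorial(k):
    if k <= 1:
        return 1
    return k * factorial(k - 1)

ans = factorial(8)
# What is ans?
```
Call trace:
factorial(k=8)
  factorial(k=7)
    factorial(k=6)
      factorial(k=5)
        factorial(k=4)
          factorial(k=3)
            factorial(k=2)
              factorial(k=1)
              -> return 1
            -> return 2
          -> return 6
        -> return 24
      -> return 120
    -> return 720
  -> return 5040
-> return 40320

Final answer: 40320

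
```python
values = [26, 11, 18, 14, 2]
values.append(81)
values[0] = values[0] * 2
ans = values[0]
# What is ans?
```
Trace:
  values=[26, 11, 18, 14, 2]
  values=[26, 11, 18, 14, 2, 81]
  values=[52, 11, 18, 14, 2, 81]
  values=[52, 11, 18, 14, 2, 81], ans=52

Final answer: 52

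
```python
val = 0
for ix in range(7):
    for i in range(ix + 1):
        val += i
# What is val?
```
Trace:
  val=0
  val=0, ix=0, i=0
  val=0, ix=1, i=0
  val=1, ix=1, i=1
  val=1, ix=2, i=0
  val=2, ix=2, i=1
  val=4, ix=2, i=2
  val=4, ix=3, i=0
  val=5, ix=3, i=1
  val=7, ix=3, i=2
  val=10, ix=3, i=3
  val=10, ix=4, i=0
  val=11, ix=4, i=1
  val=13, ix=4, i=2
  val=16, ix=4, i=3
  val=20, ix=4, i=4
  val=20, ix=5, i=0
  val=21, ix=5, i=1
  val=23, ix=5, i=2
  val=26, ix=5, i=3
  val=30, ix=5, i=4
  val=35, ix=5, i=5
  val=35, ix=6, i=0
  val=36, ix=6, i=1
  val=38, ix=6, i=2
  val=41, ix=6, i=3
  val=45, ix=6, i=4
  val=50, ix=6, i=5
  val=56, ix=6, i=6

Final answer: 56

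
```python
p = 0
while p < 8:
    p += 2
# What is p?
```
Trace:
  p=0
  p=2
  p=4
  p=6
  p=8

Final answer: 8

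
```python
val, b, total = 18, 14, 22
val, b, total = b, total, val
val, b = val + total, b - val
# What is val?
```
Trace:
  val=18, b=14, total=22
  val=14, b=22, total=18
  val=32, b=8, total=18

Final answer: 32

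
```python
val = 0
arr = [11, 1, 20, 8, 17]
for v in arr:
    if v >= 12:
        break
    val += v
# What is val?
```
Trace:
  val=0
  val=11, v=11
  val=12, v=1
  val=12, v=20

Final answer: 12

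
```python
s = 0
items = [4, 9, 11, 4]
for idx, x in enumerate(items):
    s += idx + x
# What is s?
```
Trace:
  s=0
  s=4, idx=0, x=4
  s=14, idx=1, x=9
  s=27, idx=2, x=11
  s=34, idx=3, x=4

Final answer: 34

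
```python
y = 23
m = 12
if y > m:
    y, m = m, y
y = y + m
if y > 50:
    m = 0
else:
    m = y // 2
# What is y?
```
Trace:
  y=23
  y=23, m=12
  y=12, m=23
  y=35, m=23
  y=35, m=17

Final answer: 35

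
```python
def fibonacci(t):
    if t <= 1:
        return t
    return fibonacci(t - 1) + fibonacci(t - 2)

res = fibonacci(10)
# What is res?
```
Call trace (a repeated sub-call is expanded the first time; later identical calls just restate its return value):
fibonacci(t=10)
  fibonacci(t=9)
    fibonacci(t=8)
      fibonacci(t=7)
        fibonacci(t=6)
          fibonacci(t=5)
            fibonacci(t=4)
              fibonacci(t=3)
                fibonacci(t=2)
                  fibonacci(t=1)
                  -> return 1
                  fibonacci(t=0)
                  -> return 0
                -> return 1
                fibonacci(t=1)
                -> return 1
              -> return 2
              fibonacci(t=2) -> return 1  (same call as traced above)
            -> return 3
            fibonacci(t=3) -> return 2  (same call as traced above)
          -> return 5
          fibonacci(t=4) -> return 3  (same call as traced above)
        -> return 8
        fibonacci(t=5) -> return 5  (same call as traced above)
      -> return 13
      fibonacci(t=6) -> return 8  (same call as traced above)
    -> return 21
    fibonacci(t=7) -> return 13  (same call as traced above)
  -> return 34
  fibonacci(t=8) -> return 21  (same call as traced above)
-> return 55

Final answer: 55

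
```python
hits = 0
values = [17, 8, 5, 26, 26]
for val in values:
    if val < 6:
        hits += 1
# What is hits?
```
Trace:
  hits=0
  hits=0, val=17
  hits=0, val=8
  hits=1, val=5
  hits=1, val=26
  hits=1, val=26

Final answer: 1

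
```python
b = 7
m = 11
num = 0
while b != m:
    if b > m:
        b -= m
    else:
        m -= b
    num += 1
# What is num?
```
Trace:
  b=7
  b=7, m=11
  b=7, m=11, num=0
  b=7, m=4, num=1
  b=3, m=4, num=2
  b=3, m=1, num=3
  b=2, m=1, num=4
  b=1, m=1, num=5

Final answer: 5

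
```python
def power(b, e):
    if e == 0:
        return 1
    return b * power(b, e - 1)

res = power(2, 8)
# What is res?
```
Call trace:
power(b=2, e=8)
  power(b=2, e=7)
    power(b=2, e=6)
      power(b=2, e=5)
        power(b=2, e=4)
          power(b=2, e=3)
            power(b=2, e=2)
              power(b=2, e=1)
                power(b=2, e=0)
                -> return 1
              -> return 2
            -> return 4
          -> return 8
        -> return 16
      -> return 32
    -> return 64
  -> return 128
-> return 256

Final answer: 256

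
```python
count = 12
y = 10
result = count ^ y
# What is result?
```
Trace:
  count=12
  count=12, y=10
  count=12, y=10, result=6

Final answer: 6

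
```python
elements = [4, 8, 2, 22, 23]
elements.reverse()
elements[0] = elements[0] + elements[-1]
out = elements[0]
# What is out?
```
Trace:
  elements=[4, 8, 2, 22, 23]
  elements=[23, 22, 2, 8, 4]
  elements=[27, 22, 2, 8, 4]
  elements=[27, 22, 2, 8, 4], out=27

Final answer: 27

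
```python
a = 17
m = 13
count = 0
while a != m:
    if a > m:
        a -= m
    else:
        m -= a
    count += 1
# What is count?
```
Trace:
  a=17
  a=17, m=13
  a=17, m=13, count=0
  a=4, m=13, count=1
  a=4, m=9, count=2
  a=4, m=5, count=3
  a=4, m=1, count=4
  a=3, m=1, count=5
  a=2, m=1, count=6
  a=1, m=1, count=7

Final answer: 7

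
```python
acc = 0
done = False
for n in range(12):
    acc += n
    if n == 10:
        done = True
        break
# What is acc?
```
Trace:
  acc=0
  acc=0, done=False
  acc=0, done=False, n=0
  acc=1, done=False, n=1
  acc=3, done=False, n=2
  acc=6, done=False, n=3
  acc=10, done=False, n=4
  acc=15, done=False, n=5
  acc=21, done=False, n=6
  acc=28, done=False, n=7
  acc=36, done=False, n=8
  acc=45, done=False, n=9
  acc=55, done=True, n=10

Final answer: 55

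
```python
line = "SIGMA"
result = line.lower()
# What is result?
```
Trace:
  line='SIGMA'
  line='SIGMA', result='sigma'

Final answer: 'sigma'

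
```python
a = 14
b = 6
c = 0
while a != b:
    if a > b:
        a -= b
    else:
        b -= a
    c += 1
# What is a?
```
Trace:
  a=14
  a=14, b=6
  a=14, b=6, c=0
  a=8, b=6, c=1
  a=2, b=6, c=2
  a=2, b=4, c=3
  a=2, b=2, c=4

Final answer: 2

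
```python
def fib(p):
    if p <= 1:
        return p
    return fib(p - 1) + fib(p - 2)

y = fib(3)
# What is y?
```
Call trace:
fib(p=3)
  fib(p=2)
    fib(p=1)
    -> return 1
    fib(p=0)
    -> return 0
  -> return 1
  fib(p=1)
  -> return 1
-> return 2

Final answer: 2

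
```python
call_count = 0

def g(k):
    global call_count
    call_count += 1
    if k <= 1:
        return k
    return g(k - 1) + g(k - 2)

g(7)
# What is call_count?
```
Call trace (a repeated sub-call is expanded the first time; later identical calls just restate its return value):
g(k=7)
  g(k=6)
    g(k=5)
      g(k=4)
        g(k=3)
          g(k=2)
            g(k=1)
            -> return 1
            g(k=0)
            -> return 0
          -> return 1
          g(k=1)
          -> return 1
        -> return 2
        g(k=2) -> return 1  (same call as traced above)
      -> return 3
      g(k=3) -> return 2  (same call as traced above)
    -> return 5
    g(k=4) -> return 3  (same call as traced above)
  -> return 8
  g(k=5) -> return 5  (same call as traced above)
-> return 13

call_count is incremented once per call, so count the calls in each subtree. Let C(k) = number of calls made by g(k).
C(0) = C(1) = 1 (base case, no recursion); C(k) = 1 + C(k - 1) + C(k - 2) otherwise.
C(2) = 1 + C(1) + C(0) = 1 + 1 + 1 = 3
C(3) = 1 + C(2) + C(1) = 1 + 3 + 1 = 5
C(4) = 1 + C(3) + C(2) = 1 + 5 + 3 = 9
C(5) = 1 + C(4) + C(3) = 1 + 9 + 5 = 15
C(6) = 1 + C(5) + C(4) = 1 + 15 + 9 = 25
C(7) = 1 + C(6) + C(5) = 1 + 25 + 15 = 41
call_count = C(7) = 41

Final answer: 41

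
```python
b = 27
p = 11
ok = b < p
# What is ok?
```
Trace:
  b=27
  b=27, p=11
  b=27, p=11, ok=False

Final answer: False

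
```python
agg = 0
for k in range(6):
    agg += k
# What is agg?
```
Trace:
  agg=0
  agg=0, k=0
  agg=1, k=1
  agg=3, k=2
  agg=6, k=3
  agg=10, k=4
  agg=15, k=5

Final answer: 15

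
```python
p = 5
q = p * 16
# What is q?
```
Trace:
  p=5
  p=5, q=80

Final answer: 80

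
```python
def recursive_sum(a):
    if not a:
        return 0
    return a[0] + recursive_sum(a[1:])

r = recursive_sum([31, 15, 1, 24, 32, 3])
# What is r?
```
Call trace:
recursive_sum(a=[31, 15, 1, 24, 32, 3])
  recursive_sum(a=[15, 1, 24, 32, 3])
    recursive_sum(a=[1, 24, 32, 3])
      recursive_sum(a=[24, 32, 3])
        recursive_sum(a=[32, 3])
          recursive_sum(a=[3])
            recursive_sum(a=[])
            -> return 0
          -> return 3
        -> return 35
      -> return 59
    -> return 60
  -> return 75
-> return 106

Final answer: 106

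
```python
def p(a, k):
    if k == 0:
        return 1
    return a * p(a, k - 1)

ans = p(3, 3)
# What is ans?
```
Call trace:
p(a=3, k=3)
  p(a=3, k=2)
    p(a=3, k=1)
      p(a=3, k=0)
      -> return 1
    -> return 3
  -> return 9
-> return 27

Final answer: 27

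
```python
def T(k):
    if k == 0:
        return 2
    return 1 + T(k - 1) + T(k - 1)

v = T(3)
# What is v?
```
Call trace (a repeated sub-call is expanded the first time; later identical calls just restate its return value):
T(k=3)
  T(k=2)
    T(k=1)
      T(k=0)
      -> return 2
      T(k=0)
      -> return 2
    -> return 5
    T(k=1) -> return 5  (same call as traced above)
  -> return 11
  T(k=2) -> return 11  (same call as traced above)
-> return 23

Final answer: 23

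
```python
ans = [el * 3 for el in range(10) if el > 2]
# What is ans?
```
Trace:
  el=0
  el=1
  el=2
  el=3
  el=4
  el=5
  el=6
  el=7
  el=8
  el=9
  ans=[9, 12, 15, 18, 21, 24, 27]

Final answer: [9, 12, 15, 18, 21, 24, 27]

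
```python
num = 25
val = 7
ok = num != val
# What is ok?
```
Trace:
  num=25
  num=25, val=7
  num=25, val=7, ok=True

Final answer: True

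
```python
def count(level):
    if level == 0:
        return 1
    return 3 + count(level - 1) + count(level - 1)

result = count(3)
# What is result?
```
Call trace (a repeated sub-call is expanded the first time; later identical calls just restate its return value):
count(level=3)
  count(level=2)
    count(level=1)
      count(level=0)
      -> return 1
      count(level=0)
      -> return 1
    -> return 5
    count(level=1) -> return 5  (same call as traced above)
  -> return 13
  count(level=2) -> return 13  (same call as traced above)
-> return 29

Final answer: 29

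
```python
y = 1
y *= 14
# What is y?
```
Trace:
  y=1
  y=14

Final answer: 14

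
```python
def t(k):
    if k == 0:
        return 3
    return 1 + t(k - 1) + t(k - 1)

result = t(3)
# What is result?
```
Call trace (a repeated sub-call is expanded the first time; later identical calls just restate its return value):
t(k=3)
  t(k=2)
    t(k=1)
      t(k=0)
      -> return 3
      t(k=0)
      -> return 3
    -> return 7
    t(k=1) -> return 7  (same call as traced above)
  -> return 15
  t(k=2) -> return 15  (same call as traced above)
-> return 31

Final answer: 31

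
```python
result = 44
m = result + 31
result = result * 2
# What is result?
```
Trace:
  result=44
  result=44, m=75
  result=88, m=75

Final answer: 88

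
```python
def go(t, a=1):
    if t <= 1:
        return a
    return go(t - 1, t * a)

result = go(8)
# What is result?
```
Call trace:
go(t=8, a=1)
  go(t=7, a=8)
    go(t=6, a=56)
      go(t=5, a=336)
        go(t=4, a=1680)
          go(t=3, a=6720)
            go(t=2, a=20160)
              go(t=1, a=40320)
              -> return 40320
            -> return 40320
          -> return 40320
        -> return 40320
      -> return 40320
    -> return 40320
  -> return 40320
-> return 40320

Final answer: 40320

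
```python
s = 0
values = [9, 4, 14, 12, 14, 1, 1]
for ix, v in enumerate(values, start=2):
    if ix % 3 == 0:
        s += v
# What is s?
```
Trace:
  s=0
  s=0, ix=2, v=9
  s=4, ix=3, v=4
  s=4, ix=4, v=14
  s=4, ix=5, v=12
  s=18, ix=6, v=14
  s=18, ix=7, v=1
  s=18, ix=8, v=1

Final answer: 18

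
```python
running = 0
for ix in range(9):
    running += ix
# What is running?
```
Trace:
  running=0
  running=0, ix=0
  running=1, ix=1
  running=3, ix=2
  running=6, ix=3
  running=10, ix=4
  running=15, ix=5
  running=21, ix=6
  running=28, ix=7
  running=36, ix=8

Final answer: 36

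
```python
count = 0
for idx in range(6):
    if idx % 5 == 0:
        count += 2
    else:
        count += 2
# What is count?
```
Trace:
  count=0
  count=2, idx=0
  count=4, idx=1
  count=6, idx=2
  count=8, idx=3
  count=10, idx=4
  count=12, idx=5

Final answer: 12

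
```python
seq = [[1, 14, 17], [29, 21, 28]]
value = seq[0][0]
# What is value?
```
Trace:
  seq=[[1, 14, 17], [29, 21, 28]]
  seq=[[1, 14, 17], [29, 21, 28]], value=1

Final answer: 1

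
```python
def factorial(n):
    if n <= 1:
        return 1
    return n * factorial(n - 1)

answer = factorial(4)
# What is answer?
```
Call trace:
factorial(n=4)
  factorial(n=3)
    factorial(n=2)
      factorial(n=1)
      -> return 1
    -> return 2
  -> return 6
-> return 24

Final answer: 24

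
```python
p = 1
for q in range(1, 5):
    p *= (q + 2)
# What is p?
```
Trace:
  p=1
  p=3, q=1
  p=12, q=2
  p=60, q=3
  p=360, q=4

Final answer: 360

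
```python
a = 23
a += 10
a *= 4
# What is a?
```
Trace:
  a=23
  a=33
  a=132

Final answer: 132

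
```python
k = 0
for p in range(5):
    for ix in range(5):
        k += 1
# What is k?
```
Trace:
  k=0
  k=1, p=0, ix=0
  k=2, p=0, ix=1
  k=3, p=0, ix=2
  k=4, p=0, ix=3
  k=5, p=0, ix=4
  k=6, p=1, ix=0
  k=7, p=1, ix=1
  k=8, p=1, ix=2
  k=9, p=1, ix=3
  k=10, p=1, ix=4
  k=11, p=2, ix=0
  k=12, p=2, ix=1
  k=13, p=2, ix=2
  k=14, p=2, ix=3
  k=15, p=2, ix=4
  k=16, p=3, ix=0
  k=17, p=3, ix=1
  k=18, p=3, ix=2
  k=19, p=3, ix=3
  k=20, p=3, ix=4
  k=21, p=4, ix=0
  k=22, p=4, ix=1
  k=23, p=4, ix=2
  k=24, p=4, ix=3
  k=25, p=4, ix=4

Final answer: 25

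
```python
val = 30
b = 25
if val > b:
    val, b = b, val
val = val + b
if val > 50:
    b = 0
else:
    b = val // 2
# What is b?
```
Trace:
  val=30
  val=30, b=25
  val=25, b=30
  val=55, b=30
  val=55, b=0

Final answer: 0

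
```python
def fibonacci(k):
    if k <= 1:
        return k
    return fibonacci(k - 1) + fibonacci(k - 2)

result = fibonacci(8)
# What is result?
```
Call trace (a repeated sub-call is expanded the first time; later identical calls just restate its return value):
fibonacci(k=8)
  fibonacci(k=7)
    fibonacci(k=6)
      fibonacci(k=5)
        fibonacci(k=4)
          fibonacci(k=3)
            fibonacci(k=2)
              fibonacci(k=1)
              -> return 1
              fibonacci(k=0)
              -> return 0
            -> return 1
            fibonacci(k=1)
            -> return 1
          -> return 2
          fibonacci(k=2) -> return 1  (same call as traced above)
        -> return 3
        fibonacci(k=3) -> return 2  (same call as traced above)
      -> return 5
      fibonacci(k=4) -> return 3  (same call as traced above)
    -> return 8
    fibonacci(k=5) -> return 5  (same call as traced above)
  -> return 13
  fibonacci(k=6) -> return 8  (same call as traced above)
-> return 21

Final answer: 21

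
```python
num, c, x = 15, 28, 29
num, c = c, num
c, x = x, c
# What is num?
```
Trace:
  num=15, c=28, x=29
  num=28, c=15, x=29
  num=28, c=29, x=15

Final answer: 28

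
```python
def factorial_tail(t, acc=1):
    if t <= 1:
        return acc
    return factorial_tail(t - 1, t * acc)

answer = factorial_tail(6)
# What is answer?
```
Call trace:
factorial_tail(t=6, acc=1)
  factorial_tail(t=5, acc=6)
    factorial_tail(t=4, acc=30)
      factorial_tail(t=3, acc=120)
        factorial_tail(t=2, acc=360)
          factorial_tail(t=1, acc=720)
          -> return 720
        -> return 720
      -> return 720
    -> return 720
  -> return 720
-> return 720

Final answer: 720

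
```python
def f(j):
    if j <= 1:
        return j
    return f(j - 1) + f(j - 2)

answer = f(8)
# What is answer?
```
Call trace (a repeated sub-call is expanded the first time; later identical calls just restate its return value):
f(j=8)
  f(j=7)
    f(j=6)
      f(j=5)
        f(j=4)
          f(j=3)
            f(j=2)
              f(j=1)
              -> return 1
              f(j=0)
              -> return 0
            -> return 1
            f(j=1)
            -> return 1
          -> return 2
          f(j=2) -> return 1  (same call as traced above)
        -> return 3
        f(j=3) -> return 2  (same call as traced above)
      -> return 5
      f(j=4) -> return 3  (same call as traced above)
    -> return 8
    f(j=5) -> return 5  (same call as traced above)
  -> return 13
  f(j=6) -> return 8  (same call as traced above)
-> return 21

Final answer: 21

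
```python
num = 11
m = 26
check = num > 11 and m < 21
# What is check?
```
Trace:
  num=11
  num=11, m=26
  num=11, m=26, check=False

Final answer: False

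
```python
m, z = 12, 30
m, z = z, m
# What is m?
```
Trace:
  m=12, z=30
  m=30, z=12

Final answer: 30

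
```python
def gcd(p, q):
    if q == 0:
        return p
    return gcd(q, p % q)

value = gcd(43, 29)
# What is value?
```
Call trace:
gcd(p=43, q=29)
  gcd(p=29, q=14)
    gcd(p=14, q=1)
      gcd(p=1, q=0)
      -> return 1
    -> return 1
  -> return 1
-> return 1

Final answer: 1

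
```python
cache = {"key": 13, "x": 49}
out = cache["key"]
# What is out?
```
Trace:
  cache={'key': 13, 'x': 49}
  cache={'key': 13, 'x': 49}, out=13

Final answer: 13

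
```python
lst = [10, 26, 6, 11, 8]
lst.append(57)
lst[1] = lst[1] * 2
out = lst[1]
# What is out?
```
Trace:
  lst=[10, 26, 6, 11, 8]
  lst=[10, 26, 6, 11, 8, 57]
  lst=[10, 52, 6, 11, 8, 57]
  lst=[10, 52, 6, 11, 8, 57], out=52

Final answer: 52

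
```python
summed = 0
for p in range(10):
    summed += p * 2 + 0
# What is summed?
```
Trace:
  summed=0
  summed=0, p=0
  summed=2, p=1
  summed=6, p=2
  summed=12, p=3
  summed=20, p=4
  summed=30, p=5
  summed=42, p=6
  summed=56, p=7
  summed=72, p=8
  summed=90, p=9

Final answer: 90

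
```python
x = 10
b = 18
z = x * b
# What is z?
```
Trace:
  x=10
  x=10, b=18
  x=10, b=18, z=180

Final answer: 180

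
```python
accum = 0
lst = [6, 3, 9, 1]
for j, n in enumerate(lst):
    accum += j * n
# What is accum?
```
Trace:
  accum=0
  accum=0, j=0, n=6
  accum=3, j=1, n=3
  accum=21, j=2, n=9
  accum=24, j=3, n=1

Final answer: 24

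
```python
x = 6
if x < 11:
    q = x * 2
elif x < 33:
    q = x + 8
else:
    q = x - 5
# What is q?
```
Trace:
  x=6
  x=6, q=12

Final answer: 12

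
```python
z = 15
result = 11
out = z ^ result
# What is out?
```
Trace:
  z=15
  z=15, result=11
  z=15, result=11, out=4

Final answer: 4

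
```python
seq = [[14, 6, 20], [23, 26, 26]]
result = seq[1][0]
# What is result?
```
Trace:
  seq=[[14, 6, 20], [23, 26, 26]]
  seq=[[14, 6, 20], [23, 26, 26]], result=23

Final answer: 23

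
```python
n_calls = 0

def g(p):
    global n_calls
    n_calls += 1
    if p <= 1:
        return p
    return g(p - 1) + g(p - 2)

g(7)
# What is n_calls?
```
Call trace (a repeated sub-call is expanded the first time; later identical calls just restate its return value):
g(p=7)
  g(p=6)
    g(p=5)
      g(p=4)
        g(p=3)
          g(p=2)
            g(p=1)
            -> return 1
            g(p=0)
            -> return 0
          -> return 1
          g(p=1)
          -> return 1
        -> return 2
        g(p=2) -> return 1  (same call as traced above)
      -> return 3
      g(p=3) -> return 2  (same call as traced above)
    -> return 5
    g(p=4) -> return 3  (same call as traced above)
  -> return 8
  g(p=5) -> return 5  (same call as traced above)
-> return 13

n_calls is incremented once per call, so count the calls in each subtree. Let C(p) = number of calls made by g(p).
C(0) = C(1) = 1 (base case, no recursion); C(p) = 1 + C(p - 1) + C(p - 2) otherwise.
C(2) = 1 + C(1) + C(0) = 1 + 1 + 1 = 3
C(3) = 1 + C(2) + C(1) = 1 + 3 + 1 = 5
C(4) = 1 + C(3) + C(2) = 1 + 5 + 3 = 9
C(5) = 1 + C(4) + C(3) = 1 + 9 + 5 = 15
C(6) = 1 + C(5) + C(4) = 1 + 15 + 9 = 25
C(7) = 1 + C(6) + C(5) = 1 + 25 + 15 = 41
n_calls = C(7) = 41

Final answer: 41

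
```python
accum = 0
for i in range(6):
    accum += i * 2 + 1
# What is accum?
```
Trace:
  accum=0
  accum=1, i=0
  accum=4, i=1
  accum=9, i=2
  accum=16, i=3
  accum=25, i=4
  accum=36, i=5

Final answer: 36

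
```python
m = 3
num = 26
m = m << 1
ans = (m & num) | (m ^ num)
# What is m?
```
Trace:
  m=3
  m=3, num=26
  m=6, num=26
  m=6, num=26, ans=30

Final answer: 6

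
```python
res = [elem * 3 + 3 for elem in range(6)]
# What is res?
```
Trace:
  elem=0
  elem=1
  elem=2
  elem=3
  elem=4
  elem=5
  res=[3, 6, 9, 12, 15, 18]

Final answer: [3, 6, 9, 12, 15, 18]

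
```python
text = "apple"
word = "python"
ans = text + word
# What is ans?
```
Trace:
  text='apple'
  text='apple', word='python'
  text='apple', word='python', ans='applepython'

Final answer: 'applepython'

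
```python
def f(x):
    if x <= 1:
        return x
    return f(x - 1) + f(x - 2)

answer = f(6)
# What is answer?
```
Call trace (a repeated sub-call is expanded the first time; later identical calls just restate its return value):
f(x=6)
  f(x=5)
    f(x=4)
      f(x=3)
        f(x=2)
          f(x=1)
          -> return 1
          f(x=0)
          -> return 0
        -> return 1
        f(x=1)
        -> return 1
      -> return 2
      f(x=2) -> return 1  (same call as traced above)
    -> return 3
    f(x=3) -> return 2  (same call as traced above)
  -> return 5
  f(x=4) -> return 3  (same call as traced above)
-> return 8

Final answer: 8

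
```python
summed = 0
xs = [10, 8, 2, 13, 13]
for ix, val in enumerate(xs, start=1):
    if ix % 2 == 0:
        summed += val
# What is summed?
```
Trace:
  summed=0
  summed=0, ix=1, val=10
  summed=8, ix=2, val=8
  summed=8, ix=3, val=2
  summed=21, ix=4, val=13
  summed=21, ix=5, val=13

Final answer: 21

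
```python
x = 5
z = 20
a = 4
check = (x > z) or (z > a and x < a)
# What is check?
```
Trace:
  x=5
  x=5, z=20
  x=5, z=20, a=4
  x=5, z=20, a=4, check=False

Final answer: False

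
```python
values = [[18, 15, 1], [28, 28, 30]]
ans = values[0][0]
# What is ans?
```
Trace:
  values=[[18, 15, 1], [28, 28, 30]]
  values=[[18, 15, 1], [28, 28, 30]], ans=18

Final answer: 18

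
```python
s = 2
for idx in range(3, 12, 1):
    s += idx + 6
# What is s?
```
Trace:
  s=2
  s=11, idx=3
  s=21, idx=4
  s=32, idx=5
  s=44, idx=6
  s=57, idx=7
  s=71, idx=8
  s=86, idx=9
  s=102, idx=10
  s=119, idx=11

Final answer: 119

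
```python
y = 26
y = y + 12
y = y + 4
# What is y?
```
Trace:
  y=26
  y=38
  y=42

Final answer: 42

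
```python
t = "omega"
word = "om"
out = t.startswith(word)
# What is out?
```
Trace:
  t='omega'
  t='omega', word='om'
  t='omega', word='om', out=True

Final answer: True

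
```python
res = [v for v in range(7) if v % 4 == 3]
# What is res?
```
Trace:
  v=0
  v=1
  v=2
  v=3
  v=4
  v=5
  v=6
  res=[3]

Final answer: [3]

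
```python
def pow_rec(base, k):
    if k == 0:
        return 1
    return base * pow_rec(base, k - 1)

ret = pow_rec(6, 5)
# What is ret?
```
Call trace:
pow_rec(base=6, k=5)
  pow_rec(base=6, k=4)
    pow_rec(base=6, k=3)
      pow_rec(base=6, k=2)
        pow_rec(base=6, k=1)
          pow_rec(base=6, k=0)
          -> return 1
        -> return 6
      -> return 36
    -> return 216
  -> return 1296
-> return 7776

Final answer: 7776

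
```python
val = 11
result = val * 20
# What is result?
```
Trace:
  val=11
  val=11, result=220

Final answer: 220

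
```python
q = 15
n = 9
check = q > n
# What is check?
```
Trace:
  q=15
  q=15, n=9
  q=15, n=9, check=True

Final answer: True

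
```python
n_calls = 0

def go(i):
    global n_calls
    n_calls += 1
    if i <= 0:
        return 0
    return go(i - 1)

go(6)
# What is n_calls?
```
Call trace:
go(i=6)
  go(i=5)
    go(i=4)
      go(i=3)
        go(i=2)
          go(i=1)
            go(i=0)
            -> return 0
          -> return 0
        -> return 0
      -> return 0
    -> return 0
  -> return 0
-> return 0

n_calls is incremented once per call. go is entered once for each i = 6, 5, 4, 3, 2, 1, 0 (the i <= 0 call returns without recursing), i.e. 6 + 1 calls.
n_calls = 7

Final answer: 7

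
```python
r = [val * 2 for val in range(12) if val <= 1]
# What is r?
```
Trace:
  val=0
  val=1
  val=2
  val=3
  val=4
  val=5
  val=6
  val=7
  val=8
  val=9
  val=10
  val=11
  r=[0, 2]

Final answer: [0, 2]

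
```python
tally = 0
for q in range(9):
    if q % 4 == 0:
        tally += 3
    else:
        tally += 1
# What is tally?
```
Trace:
  tally=0
  tally=3, q=0
  tally=4, q=1
  tally=5, q=2
  tally=6, q=3
  tally=9, q=4
  tally=10, q=5
  tally=11, q=6
  tally=12, q=7
  tally=15, q=8

Final answer: 15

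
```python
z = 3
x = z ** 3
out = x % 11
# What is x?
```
Trace:
  z=3
  z=3, x=27
  z=3, x=27, out=5

Final answer: 27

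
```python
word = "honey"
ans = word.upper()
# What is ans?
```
Trace:
  word='honey'
  word='honey', ans='HONEY'

Final answer: 'HONEY'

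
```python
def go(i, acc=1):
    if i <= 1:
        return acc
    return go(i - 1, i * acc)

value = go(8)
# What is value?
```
Call trace:
go(i=8, acc=1)
  go(i=7, acc=8)
    go(i=6, acc=56)
      go(i=5, acc=336)
        go(i=4, acc=1680)
          go(i=3, acc=6720)
            go(i=2, acc=20160)
              go(i=1, acc=40320)
              -> return 40320
            -> return 40320
          -> return 40320
        -> return 40320
      -> return 40320
    -> return 40320
  -> return 40320
-> return 40320

Final answer: 40320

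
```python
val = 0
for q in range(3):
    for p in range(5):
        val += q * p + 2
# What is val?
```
Trace:
  val=0
  val=2, q=0, p=0
  val=4, q=0, p=1
  val=6, q=0, p=2
  val=8, q=0, p=3
  val=10, q=0, p=4
  val=12, q=1, p=0
  val=15, q=1, p=1
  val=19, q=1, p=2
  val=24, q=1, p=3
  val=30, q=1, p=4
  val=32, q=2, p=0
  val=36, q=2, p=1
  val=42, q=2, p=2
  val=50, q=2, p=3
  val=60, q=2, p=4

Final answer: 60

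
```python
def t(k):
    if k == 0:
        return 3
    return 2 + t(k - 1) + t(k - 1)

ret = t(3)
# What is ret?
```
Call trace (a repeated sub-call is expanded the first time; later identical calls just restate its return value):
t(k=3)
  t(k=2)
    t(k=1)
      t(k=0)
      -> return 3
      t(k=0)
      -> return 3
    -> return 8
    t(k=1) -> return 8  (same call as traced above)
  -> return 18
  t(k=2) -> return 18  (same call as traced above)
-> return 38

Final answer: 38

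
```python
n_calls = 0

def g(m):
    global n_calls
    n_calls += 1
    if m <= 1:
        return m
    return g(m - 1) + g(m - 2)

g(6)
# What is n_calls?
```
Call trace (a repeated sub-call is expanded the first time; later identical calls just restate its return value):
g(m=6)
  g(m=5)
    g(m=4)
      g(m=3)
        g(m=2)
          g(m=1)
          -> return 1
          g(m=0)
          -> return 0
        -> return 1
        g(m=1)
        -> return 1
      -> return 2
      g(m=2) -> return 1  (same call as traced above)
    -> return 3
    g(m=3) -> return 2  (same call as traced above)
  -> return 5
  g(m=4) -> return 3  (same call as traced above)
-> return 8

n_calls is incremented once per call, so count the calls in each subtree. Let C(m) = number of calls made by g(m).
C(0) = C(1) = 1 (base case, no recursion); C(m) = 1 + C(m - 1) + C(m - 2) otherwise.
C(2) = 1 + C(1) + C(0) = 1 + 1 + 1 = 3
C(3) = 1 + C(2) + C(1) = 1 + 3 + 1 = 5
C(4) = 1 + C(3) + C(2) = 1 + 5 + 3 = 9
C(5) = 1 + C(4) + C(3) = 1 + 9 + 5 = 15
C(6) = 1 + C(5) + C(4) = 1 + 15 + 9 = 25
n_calls = C(6) = 25

Final answer: 25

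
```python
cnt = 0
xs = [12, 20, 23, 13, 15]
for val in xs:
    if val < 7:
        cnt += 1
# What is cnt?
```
Trace:
  cnt=0
  cnt=0, val=12
  cnt=0, val=20
  cnt=0, val=23
  cnt=0, val=13
  cnt=0, val=15

Final answer: 0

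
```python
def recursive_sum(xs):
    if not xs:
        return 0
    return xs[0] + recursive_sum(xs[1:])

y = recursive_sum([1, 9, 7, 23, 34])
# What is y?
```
Call trace:
recursive_sum(xs=[1, 9, 7, 23, 34])
  recursive_sum(xs=[9, 7, 23, 34])
    recursive_sum(xs=[7, 23, 34])
      recursive_sum(xs=[23, 34])
        recursive_sum(xs=[34])
          recursive_sum(xs=[])
          -> return 0
        -> return 34
      -> return 57
    -> return 64
  -> return 73
-> return 74

Final answer: 74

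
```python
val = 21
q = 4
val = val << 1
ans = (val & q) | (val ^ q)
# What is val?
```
Trace:
  val=21
  val=21, q=4
  val=42, q=4
  val=42, q=4, ans=46

Final answer: 42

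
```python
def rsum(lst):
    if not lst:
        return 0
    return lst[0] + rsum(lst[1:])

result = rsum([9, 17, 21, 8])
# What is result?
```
Call trace:
rsum(lst=[9, 17, 21, 8])
  rsum(lst=[17, 21, 8])
    rsum(lst=[21, 8])
      rsum(lst=[8])
        rsum(lst=[])
        -> return 0
      -> return 8
    -> return 29
  -> return 46
-> return 55

Final answer: 55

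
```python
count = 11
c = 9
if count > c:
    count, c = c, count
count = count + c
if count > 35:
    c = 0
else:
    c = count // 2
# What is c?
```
Trace:
  count=11
  count=11, c=9
  count=9, c=11
  count=20, c=11
  count=20, c=10

Final answer: 10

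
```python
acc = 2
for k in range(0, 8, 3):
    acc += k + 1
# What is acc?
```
Trace:
  acc=2
  acc=3, k=0
  acc=7, k=3
  acc=14, k=6

Final answer: 14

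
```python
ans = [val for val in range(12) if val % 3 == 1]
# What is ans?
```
Trace:
  val=0
  val=1
  val=2
  val=3
  val=4
  val=5
  val=6
  val=7
  val=8
  val=9
  val=10
  val=11
  ans=[1, 4, 7, 10]

Final answer: [1, 4, 7, 10]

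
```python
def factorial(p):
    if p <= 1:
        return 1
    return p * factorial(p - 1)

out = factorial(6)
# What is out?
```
Call trace:
factorial(p=6)
  factorial(p=5)
    factorial(p=4)
      factorial(p=3)
        factorial(p=2)
          factorial(p=1)
          -> return 1
        -> return 2
      -> return 6
    -> return 24
  -> return 120
-> return 720

Final answer: 720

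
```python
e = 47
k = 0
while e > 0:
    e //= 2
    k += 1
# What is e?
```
Trace:
  e=47
  e=47, k=0
  e=23, k=1
  e=11, k=2
  e=5, k=3
  e=2, k=4
  e=1, k=5
  e=0, k=6

Final answer: 0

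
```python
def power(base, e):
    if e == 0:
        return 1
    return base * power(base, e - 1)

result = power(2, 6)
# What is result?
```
Call trace:
power(base=2, e=6)
  power(base=2, e=5)
    power(base=2, e=4)
      power(base=2, e=3)
        power(base=2, e=2)
          power(base=2, e=1)
            power(base=2, e=0)
            -> return 1
          -> return 2
        -> return 4
      -> return 8
    -> return 16
  -> return 32
-> return 64

Final answer: 64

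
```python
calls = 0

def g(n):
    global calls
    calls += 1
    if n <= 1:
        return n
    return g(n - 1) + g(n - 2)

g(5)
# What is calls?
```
Call trace (a repeated sub-call is expanded the first time; later identical calls just restate its return value):
g(n=5)
  g(n=4)
    g(n=3)
      g(n=2)
        g(n=1)
        -> return 1
        g(n=0)
        -> return 0
      -> return 1
      g(n=1)
      -> return 1
    -> return 2
    g(n=2) -> return 1  (same call as traced above)
  -> return 3
  g(n=3) -> return 2  (same call as traced above)
-> return 5

calls is incremented once per call, so count the calls in each subtree. Let C(n) = number of calls made by g(n).
C(0) = C(1) = 1 (base case, no recursion); C(n) = 1 + C(n - 1) + C(n - 2) otherwise.
C(2) = 1 + C(1) + C(0) = 1 + 1 + 1 = 3
C(3) = 1 + C(2) + C(1) = 1 + 3 + 1 = 5
C(4) = 1 + C(3) + C(2) = 1 + 5 + 3 = 9
C(5) = 1 + C(4) + C(3) = 1 + 9 + 5 = 15
calls = C(5) = 15

Final answer: 15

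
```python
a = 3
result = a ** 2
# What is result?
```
Trace:
  a=3
  a=3, result=9

Final answer: 9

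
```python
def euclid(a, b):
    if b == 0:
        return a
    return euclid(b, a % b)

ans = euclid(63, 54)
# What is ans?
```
Call trace:
euclid(a=63, b=54)
  euclid(a=54, b=9)
    euclid(a=9, b=0)
    -> return 9
  -> return 9
-> return 9

Final answer: 9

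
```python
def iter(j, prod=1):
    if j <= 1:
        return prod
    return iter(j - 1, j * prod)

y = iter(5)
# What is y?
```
Call trace:
iter(j=5, prod=1)
  iter(j=4, prod=5)
    iter(j=3, prod=20)
      iter(j=2, prod=60)
        iter(j=1, prod=120)
        -> return 120
      -> return 120
    -> return 120
  -> return 120
-> return 120

Final answer: 120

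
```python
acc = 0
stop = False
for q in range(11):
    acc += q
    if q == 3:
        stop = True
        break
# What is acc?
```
Trace:
  acc=0
  acc=0, stop=False
  acc=0, stop=False, q=0
  acc=1, stop=False, q=1
  acc=3, stop=False, q=2
  acc=6, stop=True, q=3

Final answer: 6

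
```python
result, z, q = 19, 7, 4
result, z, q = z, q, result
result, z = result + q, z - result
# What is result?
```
Trace:
  result=19, z=7, q=4
  result=7, z=4, q=19
  result=26, z=-3, q=19

Final answer: 26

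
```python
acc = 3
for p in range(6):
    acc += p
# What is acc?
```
Trace:
  acc=3
  acc=3, p=0
  acc=4, p=1
  acc=6, p=2
  acc=9, p=3
  acc=13, p=4
  acc=18, p=5

Final answer: 18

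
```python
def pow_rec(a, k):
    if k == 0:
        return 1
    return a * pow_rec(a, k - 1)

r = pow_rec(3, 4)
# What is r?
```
Call trace:
pow_rec(a=3, k=4)
  pow_rec(a=3, k=3)
    pow_rec(a=3, k=2)
      pow_rec(a=3, k=1)
        pow_rec(a=3, k=0)
        -> return 1
      -> return 3
    -> return 9
  -> return 27
-> return 81

Final answer: 81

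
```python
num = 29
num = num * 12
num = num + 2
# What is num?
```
Trace:
  num=29
  num=348
  num=350

Final answer: 350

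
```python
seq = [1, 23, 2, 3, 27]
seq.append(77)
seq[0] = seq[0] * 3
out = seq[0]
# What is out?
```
Trace:
  seq=[1, 23, 2, 3, 27]
  seq=[1, 23, 2, 3, 27, 77]
  seq=[3, 23, 2, 3, 27, 77]
  seq=[3, 23, 2, 3, 27, 77], out=3

Final answer: 3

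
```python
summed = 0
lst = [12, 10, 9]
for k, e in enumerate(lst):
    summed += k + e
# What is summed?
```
Trace:
  summed=0
  summed=12, k=0, e=12
  summed=23, k=1, e=10
  summed=34, k=2, e=9

Final answer: 34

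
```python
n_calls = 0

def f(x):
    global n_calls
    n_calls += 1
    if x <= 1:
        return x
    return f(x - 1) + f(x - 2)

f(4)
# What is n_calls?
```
Call trace (a repeated sub-call is expanded the first time; later identical calls just restate its return value):
f(x=4)
  f(x=3)
    f(x=2)
      f(x=1)
      -> return 1
      f(x=0)
      -> return 0
    -> return 1
    f(x=1)
    -> return 1
  -> return 2
  f(x=2) -> return 1  (same call as traced above)
-> return 3

n_calls is incremented once per call, so count the calls in each subtree. Let C(x) = number of calls made by f(x).
C(0) = C(1) = 1 (base case, no recursion); C(x) = 1 + C(x - 1) + C(x - 2) otherwise.
C(2) = 1 + C(1) + C(0) = 1 + 1 + 1 = 3
C(3) = 1 + C(2) + C(1) = 1 + 3 + 1 = 5
C(4) = 1 + C(3) + C(2) = 1 + 5 + 3 = 9
n_calls = C(4) = 9

Final answer: 9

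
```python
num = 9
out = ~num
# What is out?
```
Trace:
  num=9
  num=9, out=-10

Final answer: -10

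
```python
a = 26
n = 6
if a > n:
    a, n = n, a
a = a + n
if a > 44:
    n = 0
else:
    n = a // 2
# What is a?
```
Trace:
  a=26
  a=26, n=6
  a=6, n=26
  a=32, n=26
  a=32, n=16

Final answer: 32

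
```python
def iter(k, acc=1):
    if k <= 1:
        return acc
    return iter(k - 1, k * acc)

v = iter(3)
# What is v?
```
Call trace:
iter(k=3, acc=1)
  iter(k=2, acc=3)
    iter(k=1, acc=6)
    -> return 6
  -> return 6
-> return 6

Final answer: 6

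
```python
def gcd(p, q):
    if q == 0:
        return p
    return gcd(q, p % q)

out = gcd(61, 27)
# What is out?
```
Call trace:
gcd(p=61, q=27)
  gcd(p=27, q=7)
    gcd(p=7, q=6)
      gcd(p=6, q=1)
        gcd(p=1, q=0)
        -> return 1
      -> return 1
    -> return 1
  -> return 1
-> return 1

Final answer: 1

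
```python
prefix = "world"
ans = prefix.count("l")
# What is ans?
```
Trace:
  prefix='world'
  prefix='world', ans=1

Final answer: 1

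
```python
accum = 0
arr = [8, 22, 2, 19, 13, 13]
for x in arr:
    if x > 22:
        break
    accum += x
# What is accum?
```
Trace:
  accum=0
  accum=8, x=8
  accum=30, x=22
  accum=32, x=2
  accum=51, x=19
  accum=64, x=13
  accum=77, x=13

Final answer: 77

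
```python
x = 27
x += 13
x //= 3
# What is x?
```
Trace:
  x=27
  x=40
  x=13

Final answer: 13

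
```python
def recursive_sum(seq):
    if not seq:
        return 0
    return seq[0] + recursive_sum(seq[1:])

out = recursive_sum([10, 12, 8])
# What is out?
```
Call trace:
recursive_sum(seq=[10, 12, 8])
  recursive_sum(seq=[12, 8])
    recursive_sum(seq=[8])
      recursive_sum(seq=[])
      -> return 0
    -> return 8
  -> return 20
-> return 30

Final answer: 30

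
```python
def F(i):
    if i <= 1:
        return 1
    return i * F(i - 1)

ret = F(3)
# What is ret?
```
Call trace:
F(i=3)
  F(i=2)
    F(i=1)
    -> return 1
  -> return 2
-> return 6

Final answer: 6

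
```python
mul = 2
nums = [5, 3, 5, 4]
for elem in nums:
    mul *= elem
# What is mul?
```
Trace:
  mul=2
  mul=10, elem=5
  mul=30, elem=3
  mul=150, elem=5
  mul=600, elem=4

Final answer: 600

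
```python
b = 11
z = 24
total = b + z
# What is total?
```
Trace:
  b=11
  b=11, z=24
  b=11, z=24, total=35

Final answer: 35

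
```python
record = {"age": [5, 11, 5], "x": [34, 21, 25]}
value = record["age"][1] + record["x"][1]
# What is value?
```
Trace:
  record={'age': [5, 11, 5], 'x': [34, 21, 25]}
  record={'age': [5, 11, 5], 'x': [34, 21, 25]}, value=32

Final answer: 32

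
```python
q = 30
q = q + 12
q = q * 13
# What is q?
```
Trace:
  q=30
  q=42
  q=546

Final answer: 546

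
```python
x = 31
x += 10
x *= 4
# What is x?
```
Trace:
  x=31
  x=41
  x=164

Final answer: 164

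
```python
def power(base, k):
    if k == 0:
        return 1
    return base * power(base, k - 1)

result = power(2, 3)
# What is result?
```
Call trace:
power(base=2, k=3)
  power(base=2, k=2)
    power(base=2, k=1)
      power(base=2, k=0)
      -> return 1
    -> return 2
  -> return 4
-> return 8

Final answer: 8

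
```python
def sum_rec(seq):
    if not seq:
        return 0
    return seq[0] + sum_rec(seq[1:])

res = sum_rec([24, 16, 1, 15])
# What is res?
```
Call trace:
sum_rec(seq=[24, 16, 1, 15])
  sum_rec(seq=[16, 1, 15])
    sum_rec(seq=[1, 15])
      sum_rec(seq=[15])
        sum_rec(seq=[])
        -> return 0
      -> return 15
    -> return 16
  -> return 32
-> return 56

Final answer: 56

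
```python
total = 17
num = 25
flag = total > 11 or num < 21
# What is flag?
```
Trace:
  total=17
  total=17, num=25
  total=17, num=25, flag=True

Final answer: True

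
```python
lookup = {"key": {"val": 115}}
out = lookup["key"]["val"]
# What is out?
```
Trace:
  lookup={'key': {'val': 115}}
  lookup={'key': {'val': 115}}, out=115

Final answer: 115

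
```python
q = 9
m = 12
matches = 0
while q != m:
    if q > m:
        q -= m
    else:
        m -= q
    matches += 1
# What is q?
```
Trace:
  q=9
  q=9, m=12
  q=9, m=12, matches=0
  q=9, m=3, matches=1
  q=6, m=3, matches=2
  q=3, m=3, matches=3

Final answer: 3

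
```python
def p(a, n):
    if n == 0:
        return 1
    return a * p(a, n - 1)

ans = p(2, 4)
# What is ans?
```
Call trace:
p(a=2, n=4)
  p(a=2, n=3)
    p(a=2, n=2)
      p(a=2, n=1)
        p(a=2, n=0)
        -> return 1
      -> return 2
    -> return 4
  -> return 8
-> return 16

Final answer: 16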